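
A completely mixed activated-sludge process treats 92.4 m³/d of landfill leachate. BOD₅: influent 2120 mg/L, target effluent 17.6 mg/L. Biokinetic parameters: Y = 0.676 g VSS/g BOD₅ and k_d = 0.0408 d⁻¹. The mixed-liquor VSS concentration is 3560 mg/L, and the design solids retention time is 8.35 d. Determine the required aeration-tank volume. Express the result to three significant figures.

From the SRT design equation V = Y Q (S₀−S) θ_c / [X (1 + k_d θ_c)] = 0.676 × 92.4 × (2120 − 17.6) × 8.35 / [3560 × (1 + 0.0408 × 8.35)] = 1.1×10^6 / 4773 = 229.7 m³.

V ≈ 230 m³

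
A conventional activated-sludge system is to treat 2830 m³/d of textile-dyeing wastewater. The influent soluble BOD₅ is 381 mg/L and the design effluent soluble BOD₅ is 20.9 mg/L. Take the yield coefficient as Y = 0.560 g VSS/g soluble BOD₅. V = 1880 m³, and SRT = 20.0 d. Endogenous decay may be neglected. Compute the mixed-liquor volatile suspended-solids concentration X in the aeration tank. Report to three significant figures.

X = Y·Q·ΔS·θ_c / V = 0.560 × 2830 × (381 − 20.9) × 20.0 / 1880 = 6071 mg/L.

X ≈ 6070 mg/L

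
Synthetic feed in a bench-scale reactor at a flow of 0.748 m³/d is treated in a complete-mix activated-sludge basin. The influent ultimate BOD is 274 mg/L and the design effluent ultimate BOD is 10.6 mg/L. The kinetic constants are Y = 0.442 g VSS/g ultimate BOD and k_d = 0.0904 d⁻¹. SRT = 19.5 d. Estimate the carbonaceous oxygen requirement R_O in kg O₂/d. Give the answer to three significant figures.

R_O ≈ 0.152 kg O₂/d

Y_obs = Y / (1 + k_d θ_c) = 0.442 / (1 + 0.0904 × 19.5) = 0.442 / 2.763 = 0.1600.
Mass of ultimate BOD removed per day: Q(S₀ − S) = 0.748 × 263.4 g/m³ = 0.1970 kg/d.
Net sludge production P_X = 0.1600 × 0.1970 = 0.03152 kg VSS/d.
R_O = Q·ΔS − 1.42 P_X = 0.1970 − 0.04476 = 0.1523 kg O₂/d.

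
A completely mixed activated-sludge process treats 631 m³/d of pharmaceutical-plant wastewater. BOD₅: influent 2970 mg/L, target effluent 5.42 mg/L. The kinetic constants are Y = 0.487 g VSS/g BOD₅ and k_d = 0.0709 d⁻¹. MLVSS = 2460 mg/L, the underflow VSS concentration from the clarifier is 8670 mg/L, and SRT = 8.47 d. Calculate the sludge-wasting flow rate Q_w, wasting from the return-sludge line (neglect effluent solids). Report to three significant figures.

Rearranging the biomass balance for a CMAS with decay, V = Y·Q·ΔS·θ_c / [X·(1+k_d θ_c)] = 0.487 × 631 × (2970 − 5.42) × 8.47 / [2460 × (1 + 0.0709 × 8.47)] = 7.72×10^6 / 3937 = 1960 m³.
Q_w = (V·X)/(θ_c X_r) = 1960 × 2460 / (8.47 × 8670) = 65.65 m³/d.

Q_w ≈ 65.7 m³/d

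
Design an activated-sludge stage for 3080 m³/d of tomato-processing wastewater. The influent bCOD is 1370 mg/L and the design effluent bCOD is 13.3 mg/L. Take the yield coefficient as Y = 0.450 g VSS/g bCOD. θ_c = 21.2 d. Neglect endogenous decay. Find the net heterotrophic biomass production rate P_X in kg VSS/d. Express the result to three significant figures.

With endogenous decay neglected, the observed yield equals the true yield: Y_obs = Y = 0.450 g VSS/g bCOD.
Substrate removed = Q·(S₀ − S) = 3080 m³/d × (1370 − 13.3) g/m³ = 4.18×10^6 g/d = 4179 kg/d.
Biomass produced: P_X = Y_obs·Q·ΔS = 0.4500 × 4179 ≈ 1880 kg VSS/d.

P_X ≈ 1880 kg VSS/d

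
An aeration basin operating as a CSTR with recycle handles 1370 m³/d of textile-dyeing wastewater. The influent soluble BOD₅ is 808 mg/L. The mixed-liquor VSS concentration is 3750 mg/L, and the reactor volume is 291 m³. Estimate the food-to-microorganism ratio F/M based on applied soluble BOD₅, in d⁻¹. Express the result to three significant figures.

F/M ≈ 1.01 d⁻¹

F/M = applied load / biomass = Q·S₀/(V·X) = 1370 × 808 / (291.0 × 3750) = 1.014 d⁻¹.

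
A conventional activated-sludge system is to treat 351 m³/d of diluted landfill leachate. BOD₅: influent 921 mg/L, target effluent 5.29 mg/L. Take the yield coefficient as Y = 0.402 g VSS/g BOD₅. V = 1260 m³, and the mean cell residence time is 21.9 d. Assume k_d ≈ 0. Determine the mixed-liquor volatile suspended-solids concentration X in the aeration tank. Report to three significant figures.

X ≈ 2250 mg/L

X = Y·Q·ΔS·θ_c / V = 0.402 × 351 × (921 − 5.29) × 21.9 / 1260 = 2246 mg/L.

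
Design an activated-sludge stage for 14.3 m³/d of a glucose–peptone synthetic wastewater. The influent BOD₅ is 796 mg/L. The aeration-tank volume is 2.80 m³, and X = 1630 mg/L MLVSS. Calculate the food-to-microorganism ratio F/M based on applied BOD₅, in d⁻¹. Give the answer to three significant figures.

F/M = Q·S₀ / (V·X) = 14.3 × 796 / (2.800 × 1630) = 2.494 g BOD₅·(g VSS·d)⁻¹.

F/M ≈ 2.49 d⁻¹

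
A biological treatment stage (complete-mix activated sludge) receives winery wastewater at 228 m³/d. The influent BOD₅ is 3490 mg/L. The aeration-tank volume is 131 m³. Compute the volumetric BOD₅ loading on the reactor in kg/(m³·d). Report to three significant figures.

L_v = Q S₀ / V = 228 × 3490 × 10⁻³ / 131.0 = 6.074 kg/(m³·d).

L_v ≈ 6.07 kg BOD₅/(m³·d)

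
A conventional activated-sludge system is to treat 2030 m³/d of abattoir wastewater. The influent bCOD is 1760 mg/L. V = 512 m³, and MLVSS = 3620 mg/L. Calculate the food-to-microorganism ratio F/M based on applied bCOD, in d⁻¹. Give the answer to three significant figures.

Food-to-microorganism ratio F/M = Q S₀ / (V X) = 2030 × 1760 / (512.0 × 3620) = 1.928 d⁻¹.

F/M ≈ 1.93 d⁻¹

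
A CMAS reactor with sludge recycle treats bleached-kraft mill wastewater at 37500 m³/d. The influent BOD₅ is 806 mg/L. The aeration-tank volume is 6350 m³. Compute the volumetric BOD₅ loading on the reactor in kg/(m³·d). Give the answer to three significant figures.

L_v ≈ 4.76 kg BOD₅/(m³·d)

Applied BOD₅ load per unit volume = Q·S₀/V = (37500 × 806/1000)/6350 = 4.760 kg BOD₅·m⁻³·d⁻¹.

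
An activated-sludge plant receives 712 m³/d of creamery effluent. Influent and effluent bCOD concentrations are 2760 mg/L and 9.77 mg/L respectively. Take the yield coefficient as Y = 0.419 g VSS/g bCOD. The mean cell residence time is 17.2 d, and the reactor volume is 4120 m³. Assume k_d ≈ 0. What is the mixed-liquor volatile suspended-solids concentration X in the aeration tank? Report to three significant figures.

X ≈ 3430 mg/L

Without decay, X = Y Q (S₀−S) θ_c / V = 0.419 × 712 × (2760 − 9.77) × 17.2 / 4120 = 3425 mg/L.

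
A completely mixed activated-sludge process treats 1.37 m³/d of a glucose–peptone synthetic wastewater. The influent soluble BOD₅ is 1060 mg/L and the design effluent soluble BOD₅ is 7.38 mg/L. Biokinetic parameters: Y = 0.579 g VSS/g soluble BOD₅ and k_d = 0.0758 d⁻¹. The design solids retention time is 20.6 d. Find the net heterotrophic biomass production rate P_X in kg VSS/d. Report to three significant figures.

Y_obs = Y / (1 + k_d θ_c) = 0.579 / (1 + 0.0758 × 20.6) = 0.579 / 2.561 = 0.2260.
ΔS = 1060 − 7.38 = 1053 mg/L, so the substrate removal rate is 1.37 × 1053/1000 = 1.442 kg soluble BOD₅/d.
Net biomass production P_X = Y_obs × Q·(S₀ − S) = 0.2260 × 1.442 = 0.3260 kg VSS/d.

P_X ≈ 0.326 kg VSS/d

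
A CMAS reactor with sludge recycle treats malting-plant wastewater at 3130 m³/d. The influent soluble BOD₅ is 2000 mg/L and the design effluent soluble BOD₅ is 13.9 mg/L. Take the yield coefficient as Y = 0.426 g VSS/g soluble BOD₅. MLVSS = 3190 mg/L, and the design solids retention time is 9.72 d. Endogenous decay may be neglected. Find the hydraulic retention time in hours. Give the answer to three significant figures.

With k_d = 0 the design equation reduces to V = Y Q (S₀−S) θ_c / X = 0.426 × 3130 × (2000 − 13.9) × 9.72 / 3190 = 8069 m³.
τ = V/Q = 8069/3130 = 2.578 d, or 61.87 h.

τ ≈ 61.9 h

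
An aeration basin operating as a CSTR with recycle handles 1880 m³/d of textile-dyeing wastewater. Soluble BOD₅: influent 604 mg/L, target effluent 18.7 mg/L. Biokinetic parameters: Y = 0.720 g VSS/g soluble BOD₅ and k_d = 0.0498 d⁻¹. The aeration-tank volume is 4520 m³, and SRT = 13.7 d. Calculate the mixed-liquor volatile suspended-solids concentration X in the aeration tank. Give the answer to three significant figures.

X ≈ 1430 mg/L

From V·X·(1 + k_d·θ_c) = Y·Q·(S₀ − S)·θ_c: X = 0.720 × 1880 × (604 − 18.7) × 13.7 / [4520 × (1 + 0.0498 × 13.7)] = 1427 mg/L.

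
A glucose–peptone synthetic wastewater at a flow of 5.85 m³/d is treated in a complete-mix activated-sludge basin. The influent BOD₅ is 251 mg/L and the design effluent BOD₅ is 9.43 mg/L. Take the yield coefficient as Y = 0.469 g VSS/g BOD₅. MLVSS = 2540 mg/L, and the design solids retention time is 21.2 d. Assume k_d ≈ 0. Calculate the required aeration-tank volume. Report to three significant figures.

Biomass mass balance (decay neglected): V·X = Y·Q·(S₀ − S)·θ_c, so V = 0.469 × 5.85 × (251 − 9.43) × 21.2 / 2540 = 5.532 m³.

V ≈ 5.53 m³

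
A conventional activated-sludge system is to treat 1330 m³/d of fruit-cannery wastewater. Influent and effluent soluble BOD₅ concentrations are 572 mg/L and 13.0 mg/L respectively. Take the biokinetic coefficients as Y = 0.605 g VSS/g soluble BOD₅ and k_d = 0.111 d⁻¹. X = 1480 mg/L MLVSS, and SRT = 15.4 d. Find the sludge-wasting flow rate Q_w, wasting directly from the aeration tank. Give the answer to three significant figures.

Q_w ≈ 112 m³/d

Steady-state biomass mass balance: V·X·(1 + k_d·θ_c) = Y·Q·(S₀ − S)·θ_c, so V = 0.605 × 1330 × (572 − 13.0) × 15.4 / [1480 × (1 + 0.111 × 15.4)] = 6.93×10^6 / 4010 = 1727 m³.
With mixed-liquor wasting, θ_c = V/Q_w, so Q_w = V/θ_c = 1727/15.4 = 112.2 m³/d.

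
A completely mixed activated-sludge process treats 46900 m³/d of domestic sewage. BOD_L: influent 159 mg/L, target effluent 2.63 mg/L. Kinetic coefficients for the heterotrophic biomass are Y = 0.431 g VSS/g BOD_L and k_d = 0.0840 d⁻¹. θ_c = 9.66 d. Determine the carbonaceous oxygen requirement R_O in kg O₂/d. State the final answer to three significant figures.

R_O ≈ 4860 kg O₂/d

Observed yield with endogenous decay: Y_obs = Y / (1 + k_d·θ_c) = 0.431 / (1 + 0.0840 × 9.66) = 0.431 / 1.811 = 0.2379 g VSS/g BOD_L.
Q·(S₀ − S) = 46900 × (159 − 2.63) × 10⁻³ = 7334 kg/d removed.
P_X = Y_obs·Q·(S₀ − S) = 0.2379 × 7334 = 1745 kg VSS/d.
Carbonaceous O₂ demand = substrate oxidised − cell-mass equivalent = 7334 − 1.42 × 1745 = 4856 kg O₂/d.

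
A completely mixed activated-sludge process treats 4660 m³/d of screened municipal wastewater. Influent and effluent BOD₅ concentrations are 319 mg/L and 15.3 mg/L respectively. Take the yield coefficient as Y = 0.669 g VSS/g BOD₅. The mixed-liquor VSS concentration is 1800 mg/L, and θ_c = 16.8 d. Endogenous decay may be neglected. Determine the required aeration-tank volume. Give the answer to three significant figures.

V ≈ 8840 m³

With k_d = 0 the design equation reduces to V = Y Q (S₀−S) θ_c / X = 0.669 × 4660 × (319 − 15.3) × 16.8 / 1800 = 8837 m³.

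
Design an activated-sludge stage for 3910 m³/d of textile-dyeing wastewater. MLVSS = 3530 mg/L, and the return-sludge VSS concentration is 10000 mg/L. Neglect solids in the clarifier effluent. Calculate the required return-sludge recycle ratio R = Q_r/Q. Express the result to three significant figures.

R ≈ 0.546

Solids balance on the clarifier gives (1+R)X = R·X_r, so R = X/(X_r − X) = 3530 / (10000 − 3530) = 0.5456.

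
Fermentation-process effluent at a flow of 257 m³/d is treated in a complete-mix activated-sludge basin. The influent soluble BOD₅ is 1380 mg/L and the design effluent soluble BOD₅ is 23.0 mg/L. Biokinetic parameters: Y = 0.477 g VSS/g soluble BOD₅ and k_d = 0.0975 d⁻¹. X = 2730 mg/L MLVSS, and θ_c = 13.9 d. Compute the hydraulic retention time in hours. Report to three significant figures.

τ ≈ 33.6 h

Steady-state biomass mass balance: V·X·(1 + k_d·θ_c) = Y·Q·(S₀ − S)·θ_c, so V = 0.477 × 257 × (1380 − 23.0) × 13.9 / [2730 × (1 + 0.0975 × 13.9)] = 2.31×10^6 / 6430 = 359.6 m³.
Hydraulic retention time τ = V/Q = 359.6 / 257 = 1.399 d = 33.58 h.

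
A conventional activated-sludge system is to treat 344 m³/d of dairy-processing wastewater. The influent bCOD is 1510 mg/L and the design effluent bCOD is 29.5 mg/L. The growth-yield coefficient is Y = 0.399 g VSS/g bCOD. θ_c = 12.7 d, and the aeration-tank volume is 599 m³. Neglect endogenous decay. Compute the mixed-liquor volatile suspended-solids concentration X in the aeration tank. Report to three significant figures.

X ≈ 4310 mg/L

From V·X = Y·Q·(S₀ − S)·θ_c (decay neglected): X = 0.399 × 344 × (1510 − 29.5) × 12.7 / 599 = 4308 mg/L.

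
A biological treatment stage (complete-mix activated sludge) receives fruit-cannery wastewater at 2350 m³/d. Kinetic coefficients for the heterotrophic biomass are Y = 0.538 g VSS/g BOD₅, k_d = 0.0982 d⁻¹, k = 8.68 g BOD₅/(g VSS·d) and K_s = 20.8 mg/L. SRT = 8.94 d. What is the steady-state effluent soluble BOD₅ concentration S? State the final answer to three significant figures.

S ≈ 0.980 mg/L

Effluent substrate depends only on kinetics and SRT: S = K_s(1 + k_d θ_c) / [θ_c(Yk − k_d) − 1] = 20.8 × (1 + 0.0982 × 8.94) / [8.94 × (0.538 × 8.68 − 0.0982) − 1] = 39.06 / 39.87 = 0.9797 mg/L.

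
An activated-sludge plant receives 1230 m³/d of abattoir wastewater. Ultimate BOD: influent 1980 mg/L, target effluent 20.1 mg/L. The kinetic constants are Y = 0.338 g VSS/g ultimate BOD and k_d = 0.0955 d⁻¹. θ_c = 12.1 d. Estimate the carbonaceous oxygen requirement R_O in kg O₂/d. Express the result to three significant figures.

Correct the yield for decay: Y_obs = Y/(1 + k_d θ_c) = 0.338 / (1 + 0.0955 × 12.1) = 0.338 / 2.156 = 0.1568.
Q·(S₀ − S) = 1230 × (1980 − 20.1) × 10⁻³ = 2411 kg/d removed.
Biomass synthesised: P_X = Y_obs × 2411 = 378.0 kg VSS/d.
Carbonaceous O₂ demand = substrate oxidised − cell-mass equivalent = 2411 − 1.42 × 378.0 = 1874 kg O₂/d.

R_O ≈ 1870 kg O₂/d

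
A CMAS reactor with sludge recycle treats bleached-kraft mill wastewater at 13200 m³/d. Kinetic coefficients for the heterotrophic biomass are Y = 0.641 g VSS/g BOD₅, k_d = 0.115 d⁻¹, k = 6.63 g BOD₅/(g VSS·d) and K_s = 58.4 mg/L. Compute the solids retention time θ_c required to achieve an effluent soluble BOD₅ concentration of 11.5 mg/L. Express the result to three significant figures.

θ_c ≈ 1.71 d

From 1/θ_c = Y·k·S/(K_s + S) − k_d: Y·k·S/(K_s+S) = 0.641 × 6.63 × 11.5 / (58.4 + 11.5) = 0.6992 d⁻¹.
Then 1/θ_c = μ − k_d = 0.6992 − 0.115 = 0.5842 d⁻¹, giving θ_c = 1.712 d.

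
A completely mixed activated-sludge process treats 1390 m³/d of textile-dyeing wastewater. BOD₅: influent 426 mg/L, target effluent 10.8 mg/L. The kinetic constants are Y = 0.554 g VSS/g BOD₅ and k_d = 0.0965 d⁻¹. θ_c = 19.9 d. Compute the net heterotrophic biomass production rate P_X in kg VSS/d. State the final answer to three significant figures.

Observed yield with endogenous decay: Y_obs = Y / (1 + k_d·θ_c) = 0.554 / (1 + 0.0965 × 19.9) = 0.554 / 2.920 = 0.1897 g VSS/g BOD₅.
Mass of BOD₅ removed per day: Q(S₀ − S) = 1390 × 415.2 g/m³ = 577.1 kg/d.
So the net sludge growth is P_X = 0.1897 × 577.1 = 109.5 kg VSS/d.

P_X ≈ 109 kg VSS/d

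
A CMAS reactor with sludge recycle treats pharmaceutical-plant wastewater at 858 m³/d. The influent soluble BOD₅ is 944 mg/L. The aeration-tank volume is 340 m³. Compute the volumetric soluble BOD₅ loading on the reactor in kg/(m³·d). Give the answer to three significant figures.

L_v = Q S₀ / V = 858 × 944 × 10⁻³ / 340.0 = 2.382 kg/(m³·d).

L_v ≈ 2.38 kg soluble BOD₅/(m³·d)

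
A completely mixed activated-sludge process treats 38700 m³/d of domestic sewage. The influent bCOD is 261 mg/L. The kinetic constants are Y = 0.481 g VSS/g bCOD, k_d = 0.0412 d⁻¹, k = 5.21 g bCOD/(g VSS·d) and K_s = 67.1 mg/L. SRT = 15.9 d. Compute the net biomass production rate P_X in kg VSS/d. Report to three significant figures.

Effluent substrate depends only on kinetics and SRT: S = K_s(1 + k_d θ_c) / [θ_c(Yk − k_d) − 1] = 67.1 × (1 + 0.0412 × 15.9) / [15.9 × (0.481 × 5.21 − 0.0412) − 1] = 111.1 / 38.19 = 2.908 mg/L.
Observed yield with endogenous decay: Y_obs = Y / (1 + k_d·θ_c) = 0.481 / (1 + 0.0412 × 15.9) = 0.481 / 1.655 = 0.2906 g VSS/g bCOD.
Q·(S₀ − S) = 38700 × (261 − 2.91) × 10⁻³ = 9988 kg/d removed.
Biomass produced: P_X = Y_obs·Q·ΔS = 0.2906 × 9988 ≈ 2903 kg VSS/d.

P_X ≈ 2900 kg VSS/d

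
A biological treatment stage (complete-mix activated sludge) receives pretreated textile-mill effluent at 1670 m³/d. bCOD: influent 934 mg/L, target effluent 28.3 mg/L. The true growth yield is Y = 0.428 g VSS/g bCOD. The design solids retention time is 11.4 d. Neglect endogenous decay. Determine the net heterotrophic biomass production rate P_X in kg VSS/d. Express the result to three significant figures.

P_X ≈ 647 kg VSS/d

No decay correction is needed, so Y_obs = Y = 0.428.
Mass of bCOD removed per day: Q(S₀ − S) = 1670 × 905.7 g/m³ = 1513 kg/d.
Biomass produced: P_X = Y_obs·Q·ΔS = 0.4280 × 1513 ≈ 647.4 kg VSS/d.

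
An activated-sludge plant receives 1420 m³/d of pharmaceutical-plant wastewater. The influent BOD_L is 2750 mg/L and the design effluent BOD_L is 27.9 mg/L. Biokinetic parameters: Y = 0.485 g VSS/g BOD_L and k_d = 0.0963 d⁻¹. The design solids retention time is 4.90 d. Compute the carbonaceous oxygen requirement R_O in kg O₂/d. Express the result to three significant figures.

Y_obs = Y / (1 + k_d θ_c) = 0.485 / (1 + 0.0963 × 4.90) = 0.485 / 1.472 = 0.3295.
Substrate removed = Q·(S₀ − S) = 1420 m³/d × (2750 − 27.9) g/m³ = 3.87×10^6 g/d = 3865 kg/d.
Biomass synthesised: P_X = Y_obs × 3865 = 1274 kg VSS/d.
R_O = Q·(S₀ − S) − 1.42·P_X = 3865 − 1.42 × 1274 = 2057 kg O₂/d.

R_O ≈ 2060 kg O₂/d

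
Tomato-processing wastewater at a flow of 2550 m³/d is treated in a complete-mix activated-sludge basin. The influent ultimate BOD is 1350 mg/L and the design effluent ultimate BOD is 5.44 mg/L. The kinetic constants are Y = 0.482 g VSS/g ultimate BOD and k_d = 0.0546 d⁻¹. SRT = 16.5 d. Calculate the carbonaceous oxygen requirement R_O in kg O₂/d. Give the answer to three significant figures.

R_O ≈ 2190 kg O₂/d

Observed yield with endogenous decay: Y_obs = Y / (1 + k_d·θ_c) = 0.482 / (1 + 0.0546 × 16.5) = 0.482 / 1.901 = 0.2536 g VSS/g ultimate BOD.
ΔS = 1350 − 5.44 = 1345 mg/L, so the substrate removal rate is 2550 × 1345/1000 = 3429 kg ultimate BOD/d.
P_X = Y_obs·Q·(S₀ − S) = 0.2536 × 3429 = 869.4 kg VSS/d.
Carbonaceous O₂ demand = substrate oxidised − cell-mass equivalent = 3429 − 1.42 × 869.4 = 2194 kg O₂/d.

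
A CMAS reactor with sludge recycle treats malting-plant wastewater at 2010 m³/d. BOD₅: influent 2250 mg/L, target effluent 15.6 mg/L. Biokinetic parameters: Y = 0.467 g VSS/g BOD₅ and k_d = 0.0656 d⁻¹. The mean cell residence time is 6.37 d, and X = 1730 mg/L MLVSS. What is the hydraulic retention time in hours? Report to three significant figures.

τ ≈ 65.0 h

Rearranging the biomass balance for a CMAS with decay, V = Y·Q·ΔS·θ_c / [X·(1+k_d θ_c)] = 0.467 × 2010 × (2250 − 15.6) × 6.37 / [1730 × (1 + 0.0656 × 6.37)] = 1.34×10^7 / 2453 = 5447 m³.
HRT = V/Q = 5447 m³ / 2010 m³·d⁻¹ = 2.710 d × 24 = 65.03 h.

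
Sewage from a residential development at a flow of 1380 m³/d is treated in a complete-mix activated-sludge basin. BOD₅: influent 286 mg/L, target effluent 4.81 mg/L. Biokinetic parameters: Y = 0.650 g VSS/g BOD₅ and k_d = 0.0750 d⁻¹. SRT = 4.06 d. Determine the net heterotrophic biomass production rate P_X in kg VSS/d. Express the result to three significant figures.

Correct the yield for decay: Y_obs = Y/(1 + k_d θ_c) = 0.650 / (1 + 0.0750 × 4.06) = 0.650 / 1.304 = 0.4983.
ΔS = 286 − 4.81 = 281.2 mg/L, so the substrate removal rate is 1380 × 281.2/1000 = 388.0 kg BOD₅/d.
Biomass produced: P_X = Y_obs·Q·ΔS = 0.4983 × 388.0 ≈ 193.4 kg VSS/d.

P_X ≈ 193 kg VSS/d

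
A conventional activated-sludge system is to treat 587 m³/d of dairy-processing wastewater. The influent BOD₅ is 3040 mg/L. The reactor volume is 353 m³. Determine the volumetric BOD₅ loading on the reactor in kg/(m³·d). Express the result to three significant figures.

L_v = Q S₀ / V = 587 × 3040 × 10⁻³ / 353.0 = 5.055 kg/(m³·d).

L_v ≈ 5.06 kg BOD₅/(m³·d)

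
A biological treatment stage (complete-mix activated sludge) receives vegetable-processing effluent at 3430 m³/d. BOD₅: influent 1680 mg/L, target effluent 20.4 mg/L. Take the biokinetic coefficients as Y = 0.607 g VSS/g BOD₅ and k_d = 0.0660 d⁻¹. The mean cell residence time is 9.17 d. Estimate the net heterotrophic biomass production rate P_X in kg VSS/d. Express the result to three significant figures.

Observed yield with endogenous decay: Y_obs = Y / (1 + k_d·θ_c) = 0.607 / (1 + 0.0660 × 9.17) = 0.607 / 1.605 = 0.3781 g VSS/g BOD₅.
Q·(S₀ − S) = 3430 × (1680 − 20.4) × 10⁻³ = 5692 kg/d removed.
Net biomass production P_X = Y_obs × Q·(S₀ − S) = 0.3781 × 5692 = 2153 kg VSS/d.

P_X ≈ 2150 kg VSS/d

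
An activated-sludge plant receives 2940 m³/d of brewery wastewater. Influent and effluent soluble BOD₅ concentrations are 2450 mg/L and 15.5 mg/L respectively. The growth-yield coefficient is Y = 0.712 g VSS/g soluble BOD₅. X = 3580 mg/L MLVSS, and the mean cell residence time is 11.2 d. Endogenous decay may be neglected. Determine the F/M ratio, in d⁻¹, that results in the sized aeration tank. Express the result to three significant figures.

F/M ≈ 0.126 d⁻¹

V·X = Y·Q·ΔS·θ_c gives V = 0.712 × 2940 × (2450 − 15.5) × 11.2 / 3580 = 15943 m³.
F/M = Q·S₀ / (V·X) = 2940 × 2450 / (15943 × 3580) = 0.1262 g soluble BOD₅·(g VSS·d)⁻¹.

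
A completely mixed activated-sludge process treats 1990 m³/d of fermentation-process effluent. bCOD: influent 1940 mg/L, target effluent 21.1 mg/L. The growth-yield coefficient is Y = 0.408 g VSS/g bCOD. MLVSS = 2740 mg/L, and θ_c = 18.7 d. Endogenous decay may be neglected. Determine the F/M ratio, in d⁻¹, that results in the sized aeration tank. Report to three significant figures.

V·X = Y·Q·ΔS·θ_c gives V = 0.408 × 1990 × (1940 − 21.1) × 18.7 / 2740 = 10633 m³.
F/M = applied load / biomass = Q·S₀/(V·X) = 1990 × 1940 / (10633 × 2740) = 0.1325 d⁻¹.

F/M ≈ 0.133 d⁻¹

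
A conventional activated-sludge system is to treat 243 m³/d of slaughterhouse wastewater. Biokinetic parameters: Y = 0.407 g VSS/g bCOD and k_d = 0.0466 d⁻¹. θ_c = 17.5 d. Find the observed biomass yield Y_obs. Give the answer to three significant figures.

Y_obs ≈ 0.224 g VSS/g bCOD

Correct the yield for decay: Y_obs = Y/(1 + k_d θ_c) = 0.407 / (1 + 0.0466 × 17.5) = 0.407 / 1.816 = 0.2242.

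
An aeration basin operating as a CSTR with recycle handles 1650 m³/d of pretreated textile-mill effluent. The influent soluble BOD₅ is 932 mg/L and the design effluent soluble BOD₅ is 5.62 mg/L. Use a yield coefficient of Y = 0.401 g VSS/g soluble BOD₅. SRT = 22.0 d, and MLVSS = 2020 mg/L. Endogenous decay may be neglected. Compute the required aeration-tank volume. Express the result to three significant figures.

V ≈ 6680 m³

With k_d = 0 the design equation reduces to V = Y Q (S₀−S) θ_c / X = 0.401 × 1650 × (932 − 5.62) × 22.0 / 2020 = 6676 m³.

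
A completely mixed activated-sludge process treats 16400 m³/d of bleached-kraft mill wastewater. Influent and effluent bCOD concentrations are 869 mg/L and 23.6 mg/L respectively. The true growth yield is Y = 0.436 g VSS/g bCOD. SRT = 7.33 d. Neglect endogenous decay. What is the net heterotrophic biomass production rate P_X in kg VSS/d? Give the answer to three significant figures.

P_X ≈ 6040 kg VSS/d

With endogenous decay neglected, the observed yield equals the true yield: Y_obs = Y = 0.436 g VSS/g bCOD.
Mass of bCOD removed per day: Q(S₀ − S) = 16400 × 845.4 g/m³ = 13865 kg/d.
Biomass produced: P_X = Y_obs·Q·ΔS = 0.4360 × 13865 ≈ 6045 kg VSS/d.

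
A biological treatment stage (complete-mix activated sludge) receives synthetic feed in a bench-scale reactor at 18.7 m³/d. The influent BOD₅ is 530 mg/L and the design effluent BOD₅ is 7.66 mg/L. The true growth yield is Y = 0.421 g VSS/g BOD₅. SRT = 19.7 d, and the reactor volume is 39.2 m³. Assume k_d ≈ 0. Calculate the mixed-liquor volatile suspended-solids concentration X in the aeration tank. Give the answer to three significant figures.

X = Y·Q·ΔS·θ_c / V = 0.421 × 18.7 × (530 − 7.66) × 19.7 / 39.2 = 2067 mg/L.

X ≈ 2070 mg/L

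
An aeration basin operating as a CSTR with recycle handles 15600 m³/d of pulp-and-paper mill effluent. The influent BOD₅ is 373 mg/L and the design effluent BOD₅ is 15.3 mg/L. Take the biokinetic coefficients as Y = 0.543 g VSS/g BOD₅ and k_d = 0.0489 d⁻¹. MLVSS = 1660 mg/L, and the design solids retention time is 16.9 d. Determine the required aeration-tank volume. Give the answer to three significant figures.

Rearranging the biomass balance for a CMAS with decay, V = Y·Q·ΔS·θ_c / [X·(1+k_d θ_c)] = 0.543 × 15600 × (373 − 15.3) × 16.9 / [1660 × (1 + 0.0489 × 16.9)] = 5.12×10^7 / 3032 = 16890 m³.

V ≈ 16900 m³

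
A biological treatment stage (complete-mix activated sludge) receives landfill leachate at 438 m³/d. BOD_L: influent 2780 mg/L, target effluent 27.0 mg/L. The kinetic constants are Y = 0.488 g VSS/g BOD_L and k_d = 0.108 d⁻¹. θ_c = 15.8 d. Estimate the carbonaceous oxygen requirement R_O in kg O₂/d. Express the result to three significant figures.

Correct the yield for decay: Y_obs = Y/(1 + k_d θ_c) = 0.488 / (1 + 0.108 × 15.8) = 0.488 / 2.706 = 0.1803.
Mass of BOD_L removed per day: Q(S₀ − S) = 438 × 2753 g/m³ = 1206 kg/d.
Biomass synthesised: P_X = Y_obs × 1206 = 217.4 kg VSS/d.
R_O = Q·(S₀ − S) − 1.42·P_X = 1206 − 1.42 × 217.4 = 897.1 kg O₂/d.

R_O ≈ 897 kg O₂/d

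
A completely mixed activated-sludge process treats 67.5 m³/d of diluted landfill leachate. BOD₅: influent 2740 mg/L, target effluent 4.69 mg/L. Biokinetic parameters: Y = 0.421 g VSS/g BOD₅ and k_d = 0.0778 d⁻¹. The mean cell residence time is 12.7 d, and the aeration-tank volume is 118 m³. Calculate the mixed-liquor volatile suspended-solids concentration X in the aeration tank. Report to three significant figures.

From V·X·(1 + k_d·θ_c) = Y·Q·(S₀ − S)·θ_c: X = 0.421 × 67.5 × (2740 − 4.69) × 12.7 / [118 × (1 + 0.0778 × 12.7)] = 4208 mg/L.

X ≈ 4210 mg/L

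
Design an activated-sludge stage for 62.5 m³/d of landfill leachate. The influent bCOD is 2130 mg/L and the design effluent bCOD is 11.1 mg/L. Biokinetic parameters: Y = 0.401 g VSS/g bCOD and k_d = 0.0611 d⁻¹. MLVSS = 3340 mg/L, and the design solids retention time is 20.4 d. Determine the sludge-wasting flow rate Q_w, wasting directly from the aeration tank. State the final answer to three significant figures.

Q_w ≈ 7.08 m³/d

Rearranging the biomass balance for a CMAS with decay, V = Y·Q·ΔS·θ_c / [X·(1+k_d θ_c)] = 0.401 × 62.5 × (2130 − 11.1) × 20.4 / [3340 × (1 + 0.0611 × 20.4)] = 1.08×10^6 / 7503 = 144.4 m³.
With mixed-liquor wasting, θ_c = V/Q_w, so Q_w = V/θ_c = 144.4/20.4 = 7.078 m³/d.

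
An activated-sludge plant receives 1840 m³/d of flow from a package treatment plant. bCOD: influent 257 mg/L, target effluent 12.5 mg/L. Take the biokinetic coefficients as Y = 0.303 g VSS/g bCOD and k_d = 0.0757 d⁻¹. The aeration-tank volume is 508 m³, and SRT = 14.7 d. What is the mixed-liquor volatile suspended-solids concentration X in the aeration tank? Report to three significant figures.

X ≈ 1870 mg/L

From V·X·(1 + k_d·θ_c) = Y·Q·(S₀ − S)·θ_c: X = 0.303 × 1840 × (257 − 12.5) × 14.7 / [508 × (1 + 0.0757 × 14.7)] = 1867 mg/L.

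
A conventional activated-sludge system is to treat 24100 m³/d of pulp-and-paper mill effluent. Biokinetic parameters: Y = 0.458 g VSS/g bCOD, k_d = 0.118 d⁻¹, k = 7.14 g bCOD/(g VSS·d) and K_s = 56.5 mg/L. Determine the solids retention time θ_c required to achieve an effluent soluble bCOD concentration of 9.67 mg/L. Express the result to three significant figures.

θ_c ≈ 2.78 d

From 1/θ_c = Y·k·S/(K_s + S) − k_d: Y·k·S/(K_s+S) = 0.458 × 7.14 × 9.67 / (56.5 + 9.67) = 0.4779 d⁻¹.
Then 1/θ_c = μ − k_d = 0.4779 − 0.118 = 0.3599 d⁻¹, giving θ_c = 2.779 d.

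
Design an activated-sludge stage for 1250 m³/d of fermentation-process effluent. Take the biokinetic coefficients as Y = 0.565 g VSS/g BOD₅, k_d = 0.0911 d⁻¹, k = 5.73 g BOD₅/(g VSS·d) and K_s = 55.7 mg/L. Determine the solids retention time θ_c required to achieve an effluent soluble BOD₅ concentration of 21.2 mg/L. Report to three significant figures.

θ_c ≈ 1.25 d

From 1/θ_c = Y·k·S/(K_s + S) − k_d: Y·k·S/(K_s+S) = 0.565 × 5.73 × 21.2 / (55.7 + 21.2) = 0.8925 d⁻¹.
1/θ_c = 0.8925 − 0.0911 = 0.8014 d⁻¹, so θ_c = 1.248 d.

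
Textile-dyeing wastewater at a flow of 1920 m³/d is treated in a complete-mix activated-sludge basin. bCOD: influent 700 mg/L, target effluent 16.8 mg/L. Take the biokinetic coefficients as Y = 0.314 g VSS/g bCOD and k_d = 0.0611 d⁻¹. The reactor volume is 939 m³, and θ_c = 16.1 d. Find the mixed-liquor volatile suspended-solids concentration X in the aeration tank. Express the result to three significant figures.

X = Y·Q·ΔS·θ_c / [V·(1 + k_d θ_c)] = 0.314 × 1920 × (700 − 16.8) × 16.1 / [939 × (1 + 0.0611 × 16.1)] = 3560 mg/L.

X ≈ 3560 mg/L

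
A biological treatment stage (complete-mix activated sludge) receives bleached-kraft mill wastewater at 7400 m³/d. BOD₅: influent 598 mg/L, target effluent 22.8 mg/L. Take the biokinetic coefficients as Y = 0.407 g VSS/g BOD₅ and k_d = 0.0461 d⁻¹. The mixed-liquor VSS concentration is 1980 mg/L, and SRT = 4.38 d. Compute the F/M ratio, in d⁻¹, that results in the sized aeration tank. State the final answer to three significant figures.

Steady-state biomass mass balance: V·X·(1 + k_d·θ_c) = Y·Q·(S₀ − S)·θ_c, so V = 0.407 × 7400 × (598 − 22.8) × 4.38 / [1980 × (1 + 0.0461 × 4.38)] = 7.59×10^6 / 2380 = 3188 m³.
Food-to-microorganism ratio F/M = Q S₀ / (V X) = 7400 × 598 / (3188 × 1980) = 0.7010 d⁻¹.

F/M ≈ 0.701 d⁻¹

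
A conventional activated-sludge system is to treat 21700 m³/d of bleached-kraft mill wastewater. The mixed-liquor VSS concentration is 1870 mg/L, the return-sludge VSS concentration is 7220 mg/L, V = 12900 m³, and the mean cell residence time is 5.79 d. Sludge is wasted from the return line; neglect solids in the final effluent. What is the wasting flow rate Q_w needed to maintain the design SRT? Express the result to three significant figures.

Wasting from the return line (neglecting effluent solids): Q_w = V·X / (θ_c·X_r) = 12900 × 1870 / (5.79 × 7220) = 577.1 m³/d.

Q_w ≈ 577 m³/d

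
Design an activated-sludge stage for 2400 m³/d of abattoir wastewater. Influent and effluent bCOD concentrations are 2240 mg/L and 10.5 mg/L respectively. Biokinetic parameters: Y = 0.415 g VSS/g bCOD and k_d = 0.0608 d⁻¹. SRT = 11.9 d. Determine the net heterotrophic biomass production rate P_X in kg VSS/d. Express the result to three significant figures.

Correct the yield for decay: Y_obs = Y/(1 + k_d θ_c) = 0.415 / (1 + 0.0608 × 11.9) = 0.415 / 1.724 = 0.2408.
ΔS = 2240 − 10.5 = 2230 mg/L, so the substrate removal rate is 2400 × 2230/1000 = 5351 kg bCOD/d.
P_X = Y_obs · Q(S₀ − S) = 0.2408 × 5351 = 1288 kg VSS/d.

P_X ≈ 1290 kg VSS/d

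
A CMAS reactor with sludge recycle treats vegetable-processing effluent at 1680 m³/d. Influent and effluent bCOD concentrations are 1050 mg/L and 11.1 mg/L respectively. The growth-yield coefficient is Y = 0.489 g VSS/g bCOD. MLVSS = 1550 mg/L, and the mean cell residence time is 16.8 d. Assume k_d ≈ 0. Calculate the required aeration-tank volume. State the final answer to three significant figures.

V ≈ 9250 m³

With k_d = 0 the design equation reduces to V = Y Q (S₀−S) θ_c / X = 0.489 × 1680 × (1050 − 11.1) × 16.8 / 1550 = 9251 m³.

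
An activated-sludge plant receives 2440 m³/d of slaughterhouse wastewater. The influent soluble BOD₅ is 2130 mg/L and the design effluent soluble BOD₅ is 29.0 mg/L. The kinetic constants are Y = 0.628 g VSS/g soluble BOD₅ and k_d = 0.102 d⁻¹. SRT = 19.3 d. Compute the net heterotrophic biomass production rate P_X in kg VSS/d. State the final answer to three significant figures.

P_X ≈ 1080 kg VSS/d

The observed yield is Y_obs = Y/(1 + k_d·θ_c) = 0.628 / (1 + 0.102 × 19.3) = 0.628 / 2.969 = 0.2115 g VSS per g soluble BOD₅ removed.
Substrate removed = Q·(S₀ − S) = 2440 m³/d × (2130 − 29.0) g/m³ = 5.13×10^6 g/d = 5126 kg/d.
Net biomass production P_X = Y_obs × Q·(S₀ − S) = 0.2115 × 5126 = 1084 kg VSS/d.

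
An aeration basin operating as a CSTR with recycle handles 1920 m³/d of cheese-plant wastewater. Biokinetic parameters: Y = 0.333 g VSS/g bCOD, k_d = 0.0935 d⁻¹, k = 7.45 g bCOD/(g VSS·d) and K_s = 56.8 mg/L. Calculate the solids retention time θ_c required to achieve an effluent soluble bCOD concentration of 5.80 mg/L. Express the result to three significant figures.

Specific growth rate at S = 5.80 mg/L: μ = YkS/(K_s+S) = 0.333·7.45·5.80/(56.8+5.80) = 0.2299 d⁻¹.
Then 1/θ_c = μ − k_d = 0.2299 − 0.0935 = 0.1364 d⁻¹, giving θ_c = 7.334 d.

θ_c ≈ 7.33 d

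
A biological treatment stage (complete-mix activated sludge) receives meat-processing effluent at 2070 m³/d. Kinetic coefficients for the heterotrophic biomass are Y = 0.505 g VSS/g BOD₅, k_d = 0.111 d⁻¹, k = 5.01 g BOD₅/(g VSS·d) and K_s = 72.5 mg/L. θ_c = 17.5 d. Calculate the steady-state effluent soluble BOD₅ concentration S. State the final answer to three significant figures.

S ≈ 5.16 mg/L

For a completely mixed reactor with recycle the Lawrence–McCarty relation gives S = K_s·(1 + k_d·θ_c) / [θ_c·(Y·k − k_d) − 1] = 72.5 × (1 + 0.111 × 17.5) / [17.5 × (0.505 × 5.01 − 0.111) − 1] = 213.3 / 41.33 = 5.161 mg/L.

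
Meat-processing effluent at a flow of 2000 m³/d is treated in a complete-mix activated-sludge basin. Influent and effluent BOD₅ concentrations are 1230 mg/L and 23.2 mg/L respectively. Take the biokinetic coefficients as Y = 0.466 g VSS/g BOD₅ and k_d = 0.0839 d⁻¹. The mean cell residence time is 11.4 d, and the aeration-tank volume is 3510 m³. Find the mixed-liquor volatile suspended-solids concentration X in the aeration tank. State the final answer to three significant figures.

Solving the biomass balance for X: X = Y Q (S₀−S) θ_c / [V (1+k_d θ_c)] = 0.466 × 2000 × (1230 − 23.2) × 11.4 / [3510 × (1 + 0.0839 × 11.4)] = 1867 mg/L.

X ≈ 1870 mg/L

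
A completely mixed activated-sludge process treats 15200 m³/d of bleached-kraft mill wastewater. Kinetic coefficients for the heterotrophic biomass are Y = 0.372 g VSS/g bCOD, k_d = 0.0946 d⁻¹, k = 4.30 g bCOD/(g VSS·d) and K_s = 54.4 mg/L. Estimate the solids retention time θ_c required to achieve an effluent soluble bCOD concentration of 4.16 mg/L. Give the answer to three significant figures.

At the target effluent, Y k S/(K_s+S) = 0.372×4.30×4.16/58.56 = 0.1136 d⁻¹.
Then 1/θ_c = μ − k_d = 0.1136 − 0.0946 = 0.01903 d⁻¹, giving θ_c = 52.54 d.

θ_c ≈ 52.5 d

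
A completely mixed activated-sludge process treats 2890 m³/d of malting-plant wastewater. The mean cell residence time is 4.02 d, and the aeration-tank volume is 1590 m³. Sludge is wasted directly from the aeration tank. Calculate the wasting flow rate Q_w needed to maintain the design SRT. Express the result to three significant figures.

Q_w ≈ 396 m³/d

For wasting at MLVSS concentration, Q_w = V/θ_c = 1590/4.02 = 395.5 m³/d.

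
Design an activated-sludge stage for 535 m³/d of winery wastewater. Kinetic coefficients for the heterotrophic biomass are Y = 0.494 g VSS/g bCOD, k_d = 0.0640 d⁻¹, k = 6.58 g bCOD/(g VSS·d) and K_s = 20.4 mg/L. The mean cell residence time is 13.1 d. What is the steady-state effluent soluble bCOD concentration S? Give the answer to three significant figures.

S ≈ 0.920 mg/L

Effluent substrate depends only on kinetics and SRT: S = K_s(1 + k_d θ_c) / [θ_c(Yk − k_d) − 1] = 20.4 × (1 + 0.0640 × 13.1) / [13.1 × (0.494 × 6.58 − 0.0640) − 1] = 37.50 / 40.74 = 0.9205 mg/L.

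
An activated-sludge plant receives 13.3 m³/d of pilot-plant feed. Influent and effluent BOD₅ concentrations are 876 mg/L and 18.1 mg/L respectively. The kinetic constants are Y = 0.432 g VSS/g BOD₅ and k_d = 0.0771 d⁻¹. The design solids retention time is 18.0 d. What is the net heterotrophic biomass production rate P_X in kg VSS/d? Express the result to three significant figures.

Correct the yield for decay: Y_obs = Y/(1 + k_d θ_c) = 0.432 / (1 + 0.0771 × 18.0) = 0.432 / 2.388 = 0.1809.
ΔS = 876 − 18.1 = 857.9 mg/L, so the substrate removal rate is 13.3 × 857.9/1000 = 11.41 kg BOD₅/d.
Biomass produced: P_X = Y_obs·Q·ΔS = 0.1809 × 11.41 ≈ 2.064 kg VSS/d.

P_X ≈ 2.06 kg VSS/d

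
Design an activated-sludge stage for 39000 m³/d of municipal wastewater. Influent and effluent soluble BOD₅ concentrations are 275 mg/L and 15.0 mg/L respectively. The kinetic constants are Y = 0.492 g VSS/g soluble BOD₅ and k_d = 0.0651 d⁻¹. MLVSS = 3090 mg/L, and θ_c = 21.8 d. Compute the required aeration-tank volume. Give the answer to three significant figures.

V ≈ 14500 m³

From the SRT design equation V = Y Q (S₀−S) θ_c / [X (1 + k_d θ_c)] = 0.492 × 39000 × (275 − 15.0) × 21.8 / [3090 × (1 + 0.0651 × 21.8)] = 1.09×10^8 / 7475 = 14549 m³.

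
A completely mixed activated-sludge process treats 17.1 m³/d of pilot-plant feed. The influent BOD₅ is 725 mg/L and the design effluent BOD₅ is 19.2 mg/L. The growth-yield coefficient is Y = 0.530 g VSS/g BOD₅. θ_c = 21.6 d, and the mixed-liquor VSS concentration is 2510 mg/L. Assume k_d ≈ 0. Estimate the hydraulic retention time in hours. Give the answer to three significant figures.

τ ≈ 77.3 h

V·X = Y·Q·ΔS·θ_c gives V = 0.530 × 17.1 × (725 − 19.2) × 21.6 / 2510 = 55.05 m³.
τ = V/Q = 55.05/17.1 = 3.219 d, or 77.26 h.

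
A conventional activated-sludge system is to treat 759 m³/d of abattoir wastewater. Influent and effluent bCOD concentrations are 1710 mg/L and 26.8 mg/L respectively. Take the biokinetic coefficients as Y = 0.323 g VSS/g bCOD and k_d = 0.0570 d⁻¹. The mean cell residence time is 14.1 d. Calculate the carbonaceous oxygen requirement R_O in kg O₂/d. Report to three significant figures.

Correct the yield for decay: Y_obs = Y/(1 + k_d θ_c) = 0.323 / (1 + 0.0570 × 14.1) = 0.323 / 1.804 = 0.1791.
Q·(S₀ − S) = 759 × (1710 − 26.8) × 10⁻³ = 1278 kg/d removed.
Biomass synthesised: P_X = Y_obs × 1278 = 228.8 kg VSS/d.
Carbonaceous O₂ demand = substrate oxidised − cell-mass equivalent = 1278 − 1.42 × 228.8 = 952.7 kg O₂/d.

R_O ≈ 953 kg O₂/d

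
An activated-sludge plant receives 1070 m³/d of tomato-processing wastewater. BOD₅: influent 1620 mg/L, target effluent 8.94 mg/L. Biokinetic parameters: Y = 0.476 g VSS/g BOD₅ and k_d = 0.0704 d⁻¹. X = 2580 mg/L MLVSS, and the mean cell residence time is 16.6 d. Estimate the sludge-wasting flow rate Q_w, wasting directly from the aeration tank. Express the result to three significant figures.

Q_w ≈ 147 m³/d

Steady-state biomass mass balance: V·X·(1 + k_d·θ_c) = Y·Q·(S₀ − S)·θ_c, so V = 0.476 × 1070 × (1620 − 8.94) × 16.6 / [2580 × (1 + 0.0704 × 16.6)] = 1.36×10^7 / 5595 = 2434 m³.
Wasting from the aeration tank: Q_w = V / θ_c = 2434 / 16.6 = 146.7 m³/d.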